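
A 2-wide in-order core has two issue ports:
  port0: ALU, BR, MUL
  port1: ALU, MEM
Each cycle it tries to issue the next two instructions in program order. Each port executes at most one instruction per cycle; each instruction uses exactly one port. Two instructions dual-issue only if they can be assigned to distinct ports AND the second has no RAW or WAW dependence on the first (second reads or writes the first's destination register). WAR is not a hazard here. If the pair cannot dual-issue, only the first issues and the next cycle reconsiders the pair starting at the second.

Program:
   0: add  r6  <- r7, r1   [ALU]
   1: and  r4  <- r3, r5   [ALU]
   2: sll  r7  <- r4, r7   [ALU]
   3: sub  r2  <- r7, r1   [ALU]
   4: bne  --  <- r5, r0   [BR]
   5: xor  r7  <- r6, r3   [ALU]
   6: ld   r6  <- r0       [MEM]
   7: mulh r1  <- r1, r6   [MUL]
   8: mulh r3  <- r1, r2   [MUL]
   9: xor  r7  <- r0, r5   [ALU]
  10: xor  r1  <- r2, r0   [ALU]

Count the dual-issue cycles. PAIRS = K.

PAIRS = 4

[0] i0&i1  add;and  -- dual
[1] i2  sll  -- RAW r7
[2] i3&i4  sub;bne  -- dual
[3] i5&i6  xor;ld  -- dual
[4] i7  mulh  -- no-port MUL/MUL
[5] i8&i9  mulh;xor  -- dual
[6] i10  xor  -- tail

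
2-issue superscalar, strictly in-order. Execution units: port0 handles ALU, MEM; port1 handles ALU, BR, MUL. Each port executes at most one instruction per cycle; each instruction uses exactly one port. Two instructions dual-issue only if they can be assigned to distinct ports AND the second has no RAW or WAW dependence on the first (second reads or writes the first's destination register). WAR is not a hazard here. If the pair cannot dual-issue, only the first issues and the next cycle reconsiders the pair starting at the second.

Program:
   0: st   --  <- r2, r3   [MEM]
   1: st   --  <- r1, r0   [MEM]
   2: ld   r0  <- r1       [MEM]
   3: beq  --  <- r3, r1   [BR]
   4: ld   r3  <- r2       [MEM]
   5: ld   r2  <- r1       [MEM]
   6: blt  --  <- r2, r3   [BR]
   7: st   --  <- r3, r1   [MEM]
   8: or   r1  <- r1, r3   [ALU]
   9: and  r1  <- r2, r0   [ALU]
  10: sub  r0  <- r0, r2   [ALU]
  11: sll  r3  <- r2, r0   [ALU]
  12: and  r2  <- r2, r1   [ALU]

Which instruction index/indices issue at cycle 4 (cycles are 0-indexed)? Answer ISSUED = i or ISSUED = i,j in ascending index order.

ISSUED = 5

  cy0 -> i0 (st) no-port MEM/MEM
  cy1 -> i1 (st) no-port MEM/MEM
  cy2 -> i2,i3 (ld+beq) 2-wide
  cy3 -> i4 (ld) no-port MEM/MEM
  cy4 -> i5 (ld) RAW r2
  cy5 -> i6,i7 (blt+st) 2-wide
  cy6 -> i8 (or) WAW r1
  cy7 -> i9,i10 (and+sub) 2-wide
  cy8 -> i11,i12 (sll+and) 2-wide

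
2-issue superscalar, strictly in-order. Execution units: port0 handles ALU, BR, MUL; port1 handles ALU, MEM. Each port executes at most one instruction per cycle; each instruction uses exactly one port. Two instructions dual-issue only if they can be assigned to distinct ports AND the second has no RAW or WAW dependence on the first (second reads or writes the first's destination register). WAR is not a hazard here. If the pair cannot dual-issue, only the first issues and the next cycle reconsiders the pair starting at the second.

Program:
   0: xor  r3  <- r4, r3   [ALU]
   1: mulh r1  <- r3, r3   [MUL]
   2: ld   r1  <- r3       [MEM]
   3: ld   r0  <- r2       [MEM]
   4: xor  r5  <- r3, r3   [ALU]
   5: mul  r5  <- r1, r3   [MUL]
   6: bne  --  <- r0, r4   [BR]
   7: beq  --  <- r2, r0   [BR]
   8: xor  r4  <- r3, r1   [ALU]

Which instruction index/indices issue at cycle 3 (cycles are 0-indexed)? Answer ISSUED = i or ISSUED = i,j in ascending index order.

ISSUED = 3,4

#0 head=0: xor i0 RAW r3
#1 head=1: mulh i1 WAW r1
#2 head=2: ld i2 no-port MEM/MEM
#3 head=3: ld xor i3,i4 pair
#4 head=5: mul i5 no-port MUL/BR
#5 head=6: bne i6 no-port BR/BR
#6 head=7: beq xor i7,i8 pair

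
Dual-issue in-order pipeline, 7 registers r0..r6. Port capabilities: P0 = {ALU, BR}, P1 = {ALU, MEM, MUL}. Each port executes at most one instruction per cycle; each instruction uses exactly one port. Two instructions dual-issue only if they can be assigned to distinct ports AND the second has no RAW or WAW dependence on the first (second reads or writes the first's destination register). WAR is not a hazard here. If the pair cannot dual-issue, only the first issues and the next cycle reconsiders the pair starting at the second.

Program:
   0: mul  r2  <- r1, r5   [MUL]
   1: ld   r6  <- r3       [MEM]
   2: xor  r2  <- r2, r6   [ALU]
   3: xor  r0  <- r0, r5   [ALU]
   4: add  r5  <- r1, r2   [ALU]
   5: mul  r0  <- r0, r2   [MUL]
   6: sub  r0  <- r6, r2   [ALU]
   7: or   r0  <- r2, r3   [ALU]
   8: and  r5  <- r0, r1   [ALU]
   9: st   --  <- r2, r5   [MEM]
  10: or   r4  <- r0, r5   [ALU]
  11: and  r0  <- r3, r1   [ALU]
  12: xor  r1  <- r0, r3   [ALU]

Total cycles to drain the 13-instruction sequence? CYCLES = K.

0. mul.MUL @i0  | no-port MUL/MEM
1. ld.MEM @i1  | RAW r6
2. xor.ALU/xor.ALU @i2&i3  | 2-wide
3. add.ALU/mul.MUL @i4&i5  | 2-wide
4. sub.ALU @i6  | WAW r0
5. or.ALU @i7  | RAW r0
6. and.ALU @i8  | RAW r5
7. st.MEM/or.ALU @i9&i10  | 2-wide
8. and.ALU @i11  | RAW r0
9. xor.ALU @i12  | tail

CYCLES = 10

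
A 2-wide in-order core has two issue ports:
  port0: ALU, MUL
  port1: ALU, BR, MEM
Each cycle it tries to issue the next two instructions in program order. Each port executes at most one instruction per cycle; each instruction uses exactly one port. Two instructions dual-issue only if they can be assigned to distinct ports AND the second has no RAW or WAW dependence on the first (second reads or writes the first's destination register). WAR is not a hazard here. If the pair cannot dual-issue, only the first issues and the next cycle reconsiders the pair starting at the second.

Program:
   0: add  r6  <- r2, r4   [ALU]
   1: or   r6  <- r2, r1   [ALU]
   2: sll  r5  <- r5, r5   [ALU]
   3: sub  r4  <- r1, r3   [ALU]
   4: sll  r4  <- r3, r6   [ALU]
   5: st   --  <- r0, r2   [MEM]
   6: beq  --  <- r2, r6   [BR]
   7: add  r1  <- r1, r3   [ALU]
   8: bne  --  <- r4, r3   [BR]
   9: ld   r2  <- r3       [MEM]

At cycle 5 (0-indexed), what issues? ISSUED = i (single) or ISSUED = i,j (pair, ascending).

t=0 i0:add ; WAW r6
t=1 i1+i2:or sll ; 2-wide
t=2 i3:sub ; WAW r4
t=3 i4+i5:sll st ; 2-wide
t=4 i6+i7:beq add ; 2-wide
t=5 i8:bne ; no-port BR/MEM
t=6 i9:ld ; tail

ISSUED = 8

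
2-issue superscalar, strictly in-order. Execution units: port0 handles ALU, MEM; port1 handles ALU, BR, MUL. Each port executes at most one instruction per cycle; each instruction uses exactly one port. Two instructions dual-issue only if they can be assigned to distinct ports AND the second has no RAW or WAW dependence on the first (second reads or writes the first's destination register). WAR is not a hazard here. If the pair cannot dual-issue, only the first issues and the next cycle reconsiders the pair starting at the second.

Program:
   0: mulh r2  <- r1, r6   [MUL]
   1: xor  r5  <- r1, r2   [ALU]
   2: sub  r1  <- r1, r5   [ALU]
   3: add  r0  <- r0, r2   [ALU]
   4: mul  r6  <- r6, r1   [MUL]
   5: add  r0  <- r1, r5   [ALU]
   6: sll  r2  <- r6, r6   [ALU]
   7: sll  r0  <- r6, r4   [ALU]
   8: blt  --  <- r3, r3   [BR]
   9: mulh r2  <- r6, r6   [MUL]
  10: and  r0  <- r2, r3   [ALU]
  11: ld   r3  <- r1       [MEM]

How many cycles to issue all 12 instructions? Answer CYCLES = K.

  cy0 -> i0 (mulh) RAW r2
  cy1 -> i1 (xor) RAW r5
  cy2 -> i2,i3 (sub add) 2-wide
  cy3 -> i4,i5 (mul add) 2-wide
  cy4 -> i6,i7 (sll sll) 2-wide
  cy5 -> i8 (blt) no-port BR/MUL
  cy6 -> i9 (mulh) RAW r2
  cy7 -> i10,i11 (and ld) 2-wide

CYCLES = 8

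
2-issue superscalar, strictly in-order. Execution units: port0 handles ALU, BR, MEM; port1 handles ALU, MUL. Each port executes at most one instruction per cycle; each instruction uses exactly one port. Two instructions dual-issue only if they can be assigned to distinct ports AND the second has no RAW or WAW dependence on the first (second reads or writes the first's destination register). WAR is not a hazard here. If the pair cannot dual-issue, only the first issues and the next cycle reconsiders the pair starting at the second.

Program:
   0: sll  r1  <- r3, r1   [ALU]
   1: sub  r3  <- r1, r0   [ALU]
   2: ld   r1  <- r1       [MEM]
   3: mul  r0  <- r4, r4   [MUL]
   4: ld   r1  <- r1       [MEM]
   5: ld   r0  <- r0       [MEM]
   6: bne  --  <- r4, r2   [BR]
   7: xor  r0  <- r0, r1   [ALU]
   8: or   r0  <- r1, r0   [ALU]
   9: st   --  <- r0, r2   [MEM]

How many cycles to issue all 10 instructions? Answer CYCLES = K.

CYCLES = 7

c0: i0 sll  RAW r1
c1: i1&i2 sub+ld  dual
c2: i3&i4 mul+ld  dual
c3: i5 ld  no-port MEM/BR
c4: i6&i7 bne+xor  dual
c5: i8 or  RAW r0
c6: i9 st  tail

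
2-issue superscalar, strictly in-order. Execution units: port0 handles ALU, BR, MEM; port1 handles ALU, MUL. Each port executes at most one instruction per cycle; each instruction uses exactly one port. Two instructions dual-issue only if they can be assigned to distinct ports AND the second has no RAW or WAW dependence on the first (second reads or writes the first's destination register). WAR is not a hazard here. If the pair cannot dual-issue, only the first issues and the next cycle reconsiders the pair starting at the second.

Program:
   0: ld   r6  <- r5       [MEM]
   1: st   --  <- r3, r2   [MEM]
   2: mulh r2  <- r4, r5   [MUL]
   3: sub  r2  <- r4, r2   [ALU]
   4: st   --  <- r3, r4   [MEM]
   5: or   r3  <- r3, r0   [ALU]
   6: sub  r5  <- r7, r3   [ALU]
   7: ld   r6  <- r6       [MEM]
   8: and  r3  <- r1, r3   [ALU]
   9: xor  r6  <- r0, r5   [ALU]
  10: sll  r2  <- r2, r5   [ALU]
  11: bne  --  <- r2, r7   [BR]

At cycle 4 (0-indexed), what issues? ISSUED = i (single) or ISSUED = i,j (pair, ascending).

c0: i0 ld.MEM  no-port MEM/MEM
c1: i1&i2 st.MEM mulh.MUL  pair
c2: i3&i4 sub.ALU st.MEM  pair
c3: i5 or.ALU  RAW r3
c4: i6&i7 sub.ALU ld.MEM  pair
c5: i8&i9 and.ALU xor.ALU  pair
c6: i10 sll.ALU  RAW r2
c7: i11 bne.BR  tail

ISSUED = 6,7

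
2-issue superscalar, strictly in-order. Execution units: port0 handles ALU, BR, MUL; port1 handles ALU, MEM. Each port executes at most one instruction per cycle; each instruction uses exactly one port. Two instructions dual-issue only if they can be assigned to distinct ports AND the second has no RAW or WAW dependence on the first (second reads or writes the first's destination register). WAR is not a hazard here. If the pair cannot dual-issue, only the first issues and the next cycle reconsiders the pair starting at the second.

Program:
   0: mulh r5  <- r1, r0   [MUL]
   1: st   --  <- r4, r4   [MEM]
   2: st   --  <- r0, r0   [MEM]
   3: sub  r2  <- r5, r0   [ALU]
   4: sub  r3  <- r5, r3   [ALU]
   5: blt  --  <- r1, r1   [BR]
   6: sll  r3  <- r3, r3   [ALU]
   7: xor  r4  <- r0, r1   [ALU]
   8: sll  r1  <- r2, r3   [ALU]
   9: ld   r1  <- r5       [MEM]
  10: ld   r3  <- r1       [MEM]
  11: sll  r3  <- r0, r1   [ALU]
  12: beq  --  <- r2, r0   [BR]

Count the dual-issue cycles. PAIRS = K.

PAIRS = 5

#0 head=0: mulh+st i0/i1 pair
#1 head=2: st+sub i2/i3 pair
#2 head=4: sub+blt i4/i5 pair
#3 head=6: sll+xor i6/i7 pair
#4 head=8: sll i8 WAW r1
#5 head=9: ld i9 no-port MEM/MEM
#6 head=10: ld i10 WAW r3
#7 head=11: sll+beq i11/i12 pair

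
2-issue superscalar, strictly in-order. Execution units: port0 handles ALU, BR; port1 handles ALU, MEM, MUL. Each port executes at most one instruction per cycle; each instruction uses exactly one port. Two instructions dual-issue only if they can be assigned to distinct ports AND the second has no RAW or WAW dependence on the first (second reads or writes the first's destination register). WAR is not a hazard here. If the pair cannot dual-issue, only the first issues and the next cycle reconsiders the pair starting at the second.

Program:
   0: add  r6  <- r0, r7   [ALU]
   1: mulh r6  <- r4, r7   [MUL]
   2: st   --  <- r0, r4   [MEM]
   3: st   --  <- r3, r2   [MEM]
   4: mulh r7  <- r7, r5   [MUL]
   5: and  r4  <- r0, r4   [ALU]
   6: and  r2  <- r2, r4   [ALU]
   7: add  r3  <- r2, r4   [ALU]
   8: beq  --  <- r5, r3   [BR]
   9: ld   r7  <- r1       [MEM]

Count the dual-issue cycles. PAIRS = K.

PAIRS = 2

c0: i0 add.ALU  WAW r6
c1: i1 mulh.MUL  no-port MUL/MEM
c2: i2 st.MEM  no-port MEM/MEM
c3: i3 st.MEM  no-port MEM/MUL
c4: i4&i5 mulh.MUL+and.ALU  pair
c5: i6 and.ALU  RAW r2
c6: i7 add.ALU  RAW r3
c7: i8&i9 beq.BR+ld.MEM  pair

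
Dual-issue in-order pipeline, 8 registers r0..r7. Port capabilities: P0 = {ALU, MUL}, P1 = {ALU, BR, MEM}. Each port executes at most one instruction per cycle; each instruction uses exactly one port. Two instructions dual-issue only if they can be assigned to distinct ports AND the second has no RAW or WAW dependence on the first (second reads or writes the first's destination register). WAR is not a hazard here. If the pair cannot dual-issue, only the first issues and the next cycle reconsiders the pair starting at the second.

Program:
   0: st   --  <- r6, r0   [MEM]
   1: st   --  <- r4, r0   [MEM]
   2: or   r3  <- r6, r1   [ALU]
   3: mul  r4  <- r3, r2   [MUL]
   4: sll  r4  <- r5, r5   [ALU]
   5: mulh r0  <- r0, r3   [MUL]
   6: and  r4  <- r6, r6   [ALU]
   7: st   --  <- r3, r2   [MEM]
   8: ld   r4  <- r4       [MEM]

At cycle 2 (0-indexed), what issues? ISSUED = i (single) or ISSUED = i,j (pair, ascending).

[0] i0  st  -- no-port MEM/MEM
[1] i1/i2  st or  -- dual
[2] i3  mul  -- WAW r4
[3] i4/i5  sll mulh  -- dual
[4] i6/i7  and st  -- dual
[5] i8  ld  -- tail

ISSUED = 3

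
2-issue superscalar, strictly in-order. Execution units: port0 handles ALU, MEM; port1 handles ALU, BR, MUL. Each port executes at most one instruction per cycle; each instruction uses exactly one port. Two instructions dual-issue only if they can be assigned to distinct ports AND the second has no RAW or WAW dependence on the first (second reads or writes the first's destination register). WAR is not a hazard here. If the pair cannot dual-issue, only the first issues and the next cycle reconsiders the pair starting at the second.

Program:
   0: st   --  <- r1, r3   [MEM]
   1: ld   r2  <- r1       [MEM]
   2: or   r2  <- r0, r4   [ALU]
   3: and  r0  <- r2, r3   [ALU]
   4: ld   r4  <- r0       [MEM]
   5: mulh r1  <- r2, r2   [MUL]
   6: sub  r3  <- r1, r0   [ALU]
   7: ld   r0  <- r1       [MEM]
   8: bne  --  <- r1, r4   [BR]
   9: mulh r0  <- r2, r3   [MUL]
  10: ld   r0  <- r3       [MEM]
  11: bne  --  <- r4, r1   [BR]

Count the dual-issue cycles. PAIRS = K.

PAIRS = 3

0. st @i0  | no-port MEM/MEM
1. ld @i1  | WAW r2
2. or @i2  | RAW r2
3. and @i3  | RAW r0
4. ld+mulh @i4+i5  | dual
5. sub+ld @i6+i7  | dual
6. bne @i8  | no-port BR/MUL
7. mulh @i9  | WAW r0
8. ld+bne @i10+i11  | dual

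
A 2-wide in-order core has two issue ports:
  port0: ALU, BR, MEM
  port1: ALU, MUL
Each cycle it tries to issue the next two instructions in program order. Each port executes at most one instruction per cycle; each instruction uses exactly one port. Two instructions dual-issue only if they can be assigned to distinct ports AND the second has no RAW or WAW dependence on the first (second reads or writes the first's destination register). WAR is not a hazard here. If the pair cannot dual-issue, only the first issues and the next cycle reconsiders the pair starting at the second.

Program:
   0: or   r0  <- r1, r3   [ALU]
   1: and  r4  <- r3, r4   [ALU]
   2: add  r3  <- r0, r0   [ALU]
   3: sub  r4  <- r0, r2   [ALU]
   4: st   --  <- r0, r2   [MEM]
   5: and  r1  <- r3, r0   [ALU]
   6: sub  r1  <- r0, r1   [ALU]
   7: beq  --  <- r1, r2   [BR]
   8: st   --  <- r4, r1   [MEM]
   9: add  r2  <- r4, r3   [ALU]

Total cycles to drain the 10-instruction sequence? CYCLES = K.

c0: i0&i1 or+and  pair
c1: i2&i3 add+sub  pair
c2: i4&i5 st+and  pair
c3: i6 sub  RAW r1
c4: i7 beq  no-port BR/MEM
c5: i8&i9 st+add  pair

CYCLES = 6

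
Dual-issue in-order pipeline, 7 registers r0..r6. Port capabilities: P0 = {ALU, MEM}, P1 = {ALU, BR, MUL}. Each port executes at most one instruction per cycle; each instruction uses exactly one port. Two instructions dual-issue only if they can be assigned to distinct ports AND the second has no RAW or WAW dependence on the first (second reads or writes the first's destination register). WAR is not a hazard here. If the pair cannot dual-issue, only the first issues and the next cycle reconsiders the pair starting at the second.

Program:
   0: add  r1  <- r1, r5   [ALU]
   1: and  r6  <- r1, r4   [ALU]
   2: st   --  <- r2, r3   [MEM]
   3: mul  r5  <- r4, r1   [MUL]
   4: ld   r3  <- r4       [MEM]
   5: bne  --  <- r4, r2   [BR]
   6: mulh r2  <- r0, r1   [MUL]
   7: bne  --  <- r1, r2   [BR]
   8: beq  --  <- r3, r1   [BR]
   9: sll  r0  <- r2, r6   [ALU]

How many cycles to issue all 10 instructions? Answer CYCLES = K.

CYCLES = 7

  cy0 -> i0 (add) RAW r1
  cy1 -> i1,i2 (and/st) 2-wide
  cy2 -> i3,i4 (mul/ld) 2-wide
  cy3 -> i5 (bne) no-port BR/MUL
  cy4 -> i6 (mulh) no-port MUL/BR
  cy5 -> i7 (bne) no-port BR/BR
  cy6 -> i8,i9 (beq/sll) 2-wide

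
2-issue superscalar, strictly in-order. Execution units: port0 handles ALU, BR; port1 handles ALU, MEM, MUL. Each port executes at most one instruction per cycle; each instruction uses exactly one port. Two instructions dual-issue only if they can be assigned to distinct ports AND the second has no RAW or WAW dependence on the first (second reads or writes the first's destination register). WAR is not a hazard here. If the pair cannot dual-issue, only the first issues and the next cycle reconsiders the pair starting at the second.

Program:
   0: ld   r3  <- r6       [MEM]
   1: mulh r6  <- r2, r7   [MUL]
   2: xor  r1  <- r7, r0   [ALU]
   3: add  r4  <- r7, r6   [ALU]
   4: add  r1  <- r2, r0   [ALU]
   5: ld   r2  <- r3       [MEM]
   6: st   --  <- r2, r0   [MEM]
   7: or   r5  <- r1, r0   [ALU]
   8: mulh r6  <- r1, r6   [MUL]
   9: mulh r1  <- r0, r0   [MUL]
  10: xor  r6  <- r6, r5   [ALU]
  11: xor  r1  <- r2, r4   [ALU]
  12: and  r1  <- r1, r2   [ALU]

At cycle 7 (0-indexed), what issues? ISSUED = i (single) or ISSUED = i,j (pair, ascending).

  cy0 -> i0 (ld) no-port MEM/MUL
  cy1 -> i1+i2 (mulh/xor) 2-wide
  cy2 -> i3+i4 (add/add) 2-wide
  cy3 -> i5 (ld) no-port MEM/MEM
  cy4 -> i6+i7 (st/or) 2-wide
  cy5 -> i8 (mulh) no-port MUL/MUL
  cy6 -> i9+i10 (mulh/xor) 2-wide
  cy7 -> i11 (xor) RAW+WAW r1
  cy8 -> i12 (and) tail

ISSUED = 11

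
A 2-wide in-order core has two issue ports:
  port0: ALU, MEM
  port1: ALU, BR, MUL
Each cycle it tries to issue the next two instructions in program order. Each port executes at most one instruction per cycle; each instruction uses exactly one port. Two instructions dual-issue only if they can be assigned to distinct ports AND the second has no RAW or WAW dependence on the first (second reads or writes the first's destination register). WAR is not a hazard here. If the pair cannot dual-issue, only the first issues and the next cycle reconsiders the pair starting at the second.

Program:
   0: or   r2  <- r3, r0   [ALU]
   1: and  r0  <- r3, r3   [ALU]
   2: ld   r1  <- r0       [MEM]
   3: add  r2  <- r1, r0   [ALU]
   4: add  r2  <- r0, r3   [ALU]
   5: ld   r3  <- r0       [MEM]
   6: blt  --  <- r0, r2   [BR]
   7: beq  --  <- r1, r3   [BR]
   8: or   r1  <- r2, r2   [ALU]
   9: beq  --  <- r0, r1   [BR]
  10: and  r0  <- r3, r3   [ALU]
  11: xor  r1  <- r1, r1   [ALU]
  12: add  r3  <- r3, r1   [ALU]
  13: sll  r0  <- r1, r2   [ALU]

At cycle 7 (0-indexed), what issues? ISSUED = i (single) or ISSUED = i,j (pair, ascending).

ISSUED = 11

t=0 i0+i1:or/and ; pair
t=1 i2:ld ; RAW r1
t=2 i3:add ; WAW r2
t=3 i4+i5:add/ld ; pair
t=4 i6:blt ; no-port BR/BR
t=5 i7+i8:beq/or ; pair
t=6 i9+i10:beq/and ; pair
t=7 i11:xor ; RAW r1
t=8 i12+i13:add/sll ; pair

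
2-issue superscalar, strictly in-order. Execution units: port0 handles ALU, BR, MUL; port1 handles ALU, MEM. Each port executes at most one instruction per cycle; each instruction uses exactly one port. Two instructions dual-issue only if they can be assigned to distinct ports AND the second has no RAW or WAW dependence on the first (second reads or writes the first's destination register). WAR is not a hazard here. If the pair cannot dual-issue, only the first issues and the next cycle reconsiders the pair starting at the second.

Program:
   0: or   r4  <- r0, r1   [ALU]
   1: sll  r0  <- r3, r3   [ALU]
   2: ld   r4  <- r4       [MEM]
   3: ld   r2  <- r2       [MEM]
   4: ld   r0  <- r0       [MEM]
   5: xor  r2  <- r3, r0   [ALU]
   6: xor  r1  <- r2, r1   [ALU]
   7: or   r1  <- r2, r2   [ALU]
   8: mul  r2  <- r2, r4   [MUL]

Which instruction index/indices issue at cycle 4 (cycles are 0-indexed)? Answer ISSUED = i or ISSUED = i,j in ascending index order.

ISSUED = 5

[0] i0/i1  or+sll  -- 2-wide
[1] i2  ld  -- no-port MEM/MEM
[2] i3  ld  -- no-port MEM/MEM
[3] i4  ld  -- RAW r0
[4] i5  xor  -- RAW r2
[5] i6  xor  -- WAW r1
[6] i7/i8  or+mul  -- 2-wide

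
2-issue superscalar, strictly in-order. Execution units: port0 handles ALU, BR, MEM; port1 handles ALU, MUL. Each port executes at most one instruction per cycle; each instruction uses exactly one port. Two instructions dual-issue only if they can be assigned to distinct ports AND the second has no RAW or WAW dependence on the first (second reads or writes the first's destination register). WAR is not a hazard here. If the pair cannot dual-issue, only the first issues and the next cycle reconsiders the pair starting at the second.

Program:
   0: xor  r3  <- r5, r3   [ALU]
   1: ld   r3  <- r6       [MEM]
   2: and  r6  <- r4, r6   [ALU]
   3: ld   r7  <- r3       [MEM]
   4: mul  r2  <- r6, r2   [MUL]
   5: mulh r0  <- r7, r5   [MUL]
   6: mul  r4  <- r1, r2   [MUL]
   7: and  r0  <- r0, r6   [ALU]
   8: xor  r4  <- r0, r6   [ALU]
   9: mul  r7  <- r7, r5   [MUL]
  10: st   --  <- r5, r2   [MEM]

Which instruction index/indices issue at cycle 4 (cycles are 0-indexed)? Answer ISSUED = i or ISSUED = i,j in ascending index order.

t=0 i0:xor.ALU ; WAW r3
t=1 i1,i2:ld.MEM and.ALU ; 2-wide
t=2 i3,i4:ld.MEM mul.MUL ; 2-wide
t=3 i5:mulh.MUL ; no-port MUL/MUL
t=4 i6,i7:mul.MUL and.ALU ; 2-wide
t=5 i8,i9:xor.ALU mul.MUL ; 2-wide
t=6 i10:st.MEM ; tail

ISSUED = 6,7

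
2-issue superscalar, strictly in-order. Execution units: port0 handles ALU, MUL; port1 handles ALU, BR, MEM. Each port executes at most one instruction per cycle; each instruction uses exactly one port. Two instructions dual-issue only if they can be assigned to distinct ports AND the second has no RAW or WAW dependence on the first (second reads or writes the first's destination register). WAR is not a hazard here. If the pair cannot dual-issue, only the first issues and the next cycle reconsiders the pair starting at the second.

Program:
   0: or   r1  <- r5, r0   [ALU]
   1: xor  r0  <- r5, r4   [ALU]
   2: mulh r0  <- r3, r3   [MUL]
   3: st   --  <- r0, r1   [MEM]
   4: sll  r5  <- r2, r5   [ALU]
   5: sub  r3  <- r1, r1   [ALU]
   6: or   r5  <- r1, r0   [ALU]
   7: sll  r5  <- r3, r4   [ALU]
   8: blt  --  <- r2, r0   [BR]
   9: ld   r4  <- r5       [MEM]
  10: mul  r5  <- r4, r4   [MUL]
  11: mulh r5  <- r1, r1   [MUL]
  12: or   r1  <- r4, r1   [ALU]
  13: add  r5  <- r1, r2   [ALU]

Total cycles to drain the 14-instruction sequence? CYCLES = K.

CYCLES = 9

  cy0 -> i0+i1 (or.ALU+xor.ALU) 2-wide
  cy1 -> i2 (mulh.MUL) RAW r0
  cy2 -> i3+i4 (st.MEM+sll.ALU) 2-wide
  cy3 -> i5+i6 (sub.ALU+or.ALU) 2-wide
  cy4 -> i7+i8 (sll.ALU+blt.BR) 2-wide
  cy5 -> i9 (ld.MEM) RAW r4
  cy6 -> i10 (mul.MUL) no-port MUL/MUL
  cy7 -> i11+i12 (mulh.MUL+or.ALU) 2-wide
  cy8 -> i13 (add.ALU) tail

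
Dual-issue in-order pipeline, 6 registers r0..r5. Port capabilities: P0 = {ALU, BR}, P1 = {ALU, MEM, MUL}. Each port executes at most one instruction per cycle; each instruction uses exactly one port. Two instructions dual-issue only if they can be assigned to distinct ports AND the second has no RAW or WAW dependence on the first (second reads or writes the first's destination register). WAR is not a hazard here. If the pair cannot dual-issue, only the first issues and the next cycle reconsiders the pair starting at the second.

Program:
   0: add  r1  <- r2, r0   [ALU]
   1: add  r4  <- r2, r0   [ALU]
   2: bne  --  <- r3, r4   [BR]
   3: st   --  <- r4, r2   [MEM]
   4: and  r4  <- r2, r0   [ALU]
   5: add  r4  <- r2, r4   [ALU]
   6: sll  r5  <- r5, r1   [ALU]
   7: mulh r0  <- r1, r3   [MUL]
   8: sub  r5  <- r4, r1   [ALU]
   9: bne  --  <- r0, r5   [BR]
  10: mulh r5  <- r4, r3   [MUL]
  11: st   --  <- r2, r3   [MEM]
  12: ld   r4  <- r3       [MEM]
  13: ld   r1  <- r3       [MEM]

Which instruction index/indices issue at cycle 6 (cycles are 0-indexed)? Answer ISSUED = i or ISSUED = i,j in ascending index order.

ISSUED = 11

c0: i0/i1 add add  2-wide
c1: i2/i3 bne st  2-wide
c2: i4 and  RAW+WAW r4
c3: i5/i6 add sll  2-wide
c4: i7/i8 mulh sub  2-wide
c5: i9/i10 bne mulh  2-wide
c6: i11 st  no-port MEM/MEM
c7: i12 ld  no-port MEM/MEM
c8: i13 ld  tail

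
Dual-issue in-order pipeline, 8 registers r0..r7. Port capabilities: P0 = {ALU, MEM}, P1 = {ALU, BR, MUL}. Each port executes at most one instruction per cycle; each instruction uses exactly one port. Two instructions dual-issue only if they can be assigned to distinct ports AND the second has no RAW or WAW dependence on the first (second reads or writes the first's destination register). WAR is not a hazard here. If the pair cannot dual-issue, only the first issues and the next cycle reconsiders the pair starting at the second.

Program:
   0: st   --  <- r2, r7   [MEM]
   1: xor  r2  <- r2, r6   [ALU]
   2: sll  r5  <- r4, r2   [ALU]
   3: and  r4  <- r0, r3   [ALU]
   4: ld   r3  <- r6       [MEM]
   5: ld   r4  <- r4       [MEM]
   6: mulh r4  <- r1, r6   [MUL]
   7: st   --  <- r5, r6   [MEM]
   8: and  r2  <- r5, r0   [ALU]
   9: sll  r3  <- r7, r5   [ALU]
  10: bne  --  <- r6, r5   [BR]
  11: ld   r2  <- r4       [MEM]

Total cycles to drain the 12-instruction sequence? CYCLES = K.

CYCLES = 7

c0: i0/i1 st.MEM;xor.ALU  pair
c1: i2/i3 sll.ALU;and.ALU  pair
c2: i4 ld.MEM  no-port MEM/MEM
c3: i5 ld.MEM  WAW r4
c4: i6/i7 mulh.MUL;st.MEM  pair
c5: i8/i9 and.ALU;sll.ALU  pair
c6: i10/i11 bne.BR;ld.MEM  pair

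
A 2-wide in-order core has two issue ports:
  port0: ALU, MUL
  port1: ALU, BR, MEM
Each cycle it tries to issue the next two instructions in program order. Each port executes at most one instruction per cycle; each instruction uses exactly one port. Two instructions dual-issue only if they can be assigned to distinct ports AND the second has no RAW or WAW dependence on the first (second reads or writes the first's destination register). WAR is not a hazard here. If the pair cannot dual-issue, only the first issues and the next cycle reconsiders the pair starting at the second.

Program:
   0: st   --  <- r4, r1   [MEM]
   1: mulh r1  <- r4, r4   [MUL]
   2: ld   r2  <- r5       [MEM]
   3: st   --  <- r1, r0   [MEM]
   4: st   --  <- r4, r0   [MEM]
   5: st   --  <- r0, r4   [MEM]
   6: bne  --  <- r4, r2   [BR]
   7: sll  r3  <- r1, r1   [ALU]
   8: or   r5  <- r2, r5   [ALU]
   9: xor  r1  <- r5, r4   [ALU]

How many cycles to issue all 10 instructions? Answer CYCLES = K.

CYCLES = 8

[0] i0/i1  st.MEM/mulh.MUL  -- pair
[1] i2  ld.MEM  -- no-port MEM/MEM
[2] i3  st.MEM  -- no-port MEM/MEM
[3] i4  st.MEM  -- no-port MEM/MEM
[4] i5  st.MEM  -- no-port MEM/BR
[5] i6/i7  bne.BR/sll.ALU  -- pair
[6] i8  or.ALU  -- RAW r5
[7] i9  xor.ALU  -- tail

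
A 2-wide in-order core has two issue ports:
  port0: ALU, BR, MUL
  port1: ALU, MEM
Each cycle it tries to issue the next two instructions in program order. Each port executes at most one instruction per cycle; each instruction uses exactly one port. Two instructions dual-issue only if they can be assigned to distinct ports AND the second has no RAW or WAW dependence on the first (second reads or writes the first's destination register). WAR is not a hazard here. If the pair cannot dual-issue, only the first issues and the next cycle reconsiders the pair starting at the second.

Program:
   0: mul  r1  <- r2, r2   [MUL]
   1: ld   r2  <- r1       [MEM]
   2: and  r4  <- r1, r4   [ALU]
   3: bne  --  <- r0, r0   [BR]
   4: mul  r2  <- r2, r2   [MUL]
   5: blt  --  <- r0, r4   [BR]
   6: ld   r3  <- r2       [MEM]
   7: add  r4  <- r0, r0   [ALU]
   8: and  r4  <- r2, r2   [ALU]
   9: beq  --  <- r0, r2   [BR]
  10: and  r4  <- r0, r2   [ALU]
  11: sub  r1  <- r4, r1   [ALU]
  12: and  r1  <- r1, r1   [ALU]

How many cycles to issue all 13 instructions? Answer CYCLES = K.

CYCLES = 10

0. mul.MUL @i0  | RAW r1
1. ld.MEM and.ALU @i1+i2  | dual
2. bne.BR @i3  | no-port BR/MUL
3. mul.MUL @i4  | no-port MUL/BR
4. blt.BR ld.MEM @i5+i6  | dual
5. add.ALU @i7  | WAW r4
6. and.ALU beq.BR @i8+i9  | dual
7. and.ALU @i10  | RAW r4
8. sub.ALU @i11  | RAW+WAW r1
9. and.ALU @i12  | tail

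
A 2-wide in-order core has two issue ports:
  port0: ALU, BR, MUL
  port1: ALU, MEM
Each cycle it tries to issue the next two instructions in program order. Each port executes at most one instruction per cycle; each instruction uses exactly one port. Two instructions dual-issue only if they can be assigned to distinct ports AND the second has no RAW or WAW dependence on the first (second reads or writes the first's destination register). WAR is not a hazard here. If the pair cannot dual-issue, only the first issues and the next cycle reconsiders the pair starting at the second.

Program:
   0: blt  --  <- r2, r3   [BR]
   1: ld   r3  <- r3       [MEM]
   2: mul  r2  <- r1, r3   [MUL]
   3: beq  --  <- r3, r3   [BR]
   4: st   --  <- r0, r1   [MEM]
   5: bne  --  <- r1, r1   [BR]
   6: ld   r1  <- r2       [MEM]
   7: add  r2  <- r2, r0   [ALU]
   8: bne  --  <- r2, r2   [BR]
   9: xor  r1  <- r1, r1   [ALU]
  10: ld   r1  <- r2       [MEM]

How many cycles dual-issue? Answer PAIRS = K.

PAIRS = 4

t=0 i0/i1:blt/ld ; pair
t=1 i2:mul ; no-port MUL/BR
t=2 i3/i4:beq/st ; pair
t=3 i5/i6:bne/ld ; pair
t=4 i7:add ; RAW r2
t=5 i8/i9:bne/xor ; pair
t=6 i10:ld ; tail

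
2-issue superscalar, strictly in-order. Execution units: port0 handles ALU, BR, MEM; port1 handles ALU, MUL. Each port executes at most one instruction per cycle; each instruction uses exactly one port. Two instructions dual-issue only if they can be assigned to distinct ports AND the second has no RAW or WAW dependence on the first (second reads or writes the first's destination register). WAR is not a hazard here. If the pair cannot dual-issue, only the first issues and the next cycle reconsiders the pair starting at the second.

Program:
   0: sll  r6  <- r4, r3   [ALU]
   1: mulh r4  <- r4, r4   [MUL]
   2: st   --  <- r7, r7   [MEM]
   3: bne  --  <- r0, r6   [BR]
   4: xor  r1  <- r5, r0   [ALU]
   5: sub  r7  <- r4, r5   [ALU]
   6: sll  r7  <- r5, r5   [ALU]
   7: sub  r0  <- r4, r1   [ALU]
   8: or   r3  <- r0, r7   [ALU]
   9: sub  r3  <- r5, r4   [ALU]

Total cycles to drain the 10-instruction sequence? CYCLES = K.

#0 head=0: sll/mulh i0/i1 pair
#1 head=2: st i2 no-port MEM/BR
#2 head=3: bne/xor i3/i4 pair
#3 head=5: sub i5 WAW r7
#4 head=6: sll/sub i6/i7 pair
#5 head=8: or i8 WAW r3
#6 head=9: sub i9 tail

CYCLES = 7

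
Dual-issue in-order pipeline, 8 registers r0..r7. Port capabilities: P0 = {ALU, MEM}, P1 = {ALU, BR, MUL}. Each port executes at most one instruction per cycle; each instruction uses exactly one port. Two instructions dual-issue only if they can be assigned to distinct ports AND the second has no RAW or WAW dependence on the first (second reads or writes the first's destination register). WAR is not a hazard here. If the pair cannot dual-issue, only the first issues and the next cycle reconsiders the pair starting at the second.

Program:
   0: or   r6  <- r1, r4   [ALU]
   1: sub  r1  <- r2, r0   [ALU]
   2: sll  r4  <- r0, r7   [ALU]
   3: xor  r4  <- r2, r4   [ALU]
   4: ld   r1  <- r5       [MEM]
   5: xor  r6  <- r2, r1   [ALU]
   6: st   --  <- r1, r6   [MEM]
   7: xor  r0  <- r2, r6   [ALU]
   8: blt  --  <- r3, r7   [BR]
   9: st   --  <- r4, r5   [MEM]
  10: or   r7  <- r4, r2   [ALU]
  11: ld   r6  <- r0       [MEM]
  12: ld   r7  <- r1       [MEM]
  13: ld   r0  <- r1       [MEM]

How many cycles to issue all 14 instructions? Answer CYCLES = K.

#0 head=0: or.ALU+sub.ALU i0,i1 pair
#1 head=2: sll.ALU i2 RAW+WAW r4
#2 head=3: xor.ALU+ld.MEM i3,i4 pair
#3 head=5: xor.ALU i5 RAW r6
#4 head=6: st.MEM+xor.ALU i6,i7 pair
#5 head=8: blt.BR+st.MEM i8,i9 pair
#6 head=10: or.ALU+ld.MEM i10,i11 pair
#7 head=12: ld.MEM i12 no-port MEM/MEM
#8 head=13: ld.MEM i13 tail

CYCLES = 9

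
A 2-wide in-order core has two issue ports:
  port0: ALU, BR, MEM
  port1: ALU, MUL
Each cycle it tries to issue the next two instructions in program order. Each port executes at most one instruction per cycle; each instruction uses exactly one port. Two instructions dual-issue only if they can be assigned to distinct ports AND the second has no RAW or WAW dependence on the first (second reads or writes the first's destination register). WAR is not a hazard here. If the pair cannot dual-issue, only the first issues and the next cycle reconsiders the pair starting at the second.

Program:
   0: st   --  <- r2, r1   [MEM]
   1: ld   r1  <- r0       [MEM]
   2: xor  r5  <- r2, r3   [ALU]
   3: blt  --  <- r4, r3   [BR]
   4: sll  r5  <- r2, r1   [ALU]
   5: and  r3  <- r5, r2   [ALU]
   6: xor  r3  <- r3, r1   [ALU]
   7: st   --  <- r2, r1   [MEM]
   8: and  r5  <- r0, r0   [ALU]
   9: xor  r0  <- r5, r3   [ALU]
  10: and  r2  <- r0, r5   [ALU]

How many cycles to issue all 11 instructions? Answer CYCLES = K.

[0] i0  st.MEM  -- no-port MEM/MEM
[1] i1/i2  ld.MEM xor.ALU  -- 2-wide
[2] i3/i4  blt.BR sll.ALU  -- 2-wide
[3] i5  and.ALU  -- RAW+WAW r3
[4] i6/i7  xor.ALU st.MEM  -- 2-wide
[5] i8  and.ALU  -- RAW r5
[6] i9  xor.ALU  -- RAW r0
[7] i10  and.ALU  -- tail

CYCLES = 8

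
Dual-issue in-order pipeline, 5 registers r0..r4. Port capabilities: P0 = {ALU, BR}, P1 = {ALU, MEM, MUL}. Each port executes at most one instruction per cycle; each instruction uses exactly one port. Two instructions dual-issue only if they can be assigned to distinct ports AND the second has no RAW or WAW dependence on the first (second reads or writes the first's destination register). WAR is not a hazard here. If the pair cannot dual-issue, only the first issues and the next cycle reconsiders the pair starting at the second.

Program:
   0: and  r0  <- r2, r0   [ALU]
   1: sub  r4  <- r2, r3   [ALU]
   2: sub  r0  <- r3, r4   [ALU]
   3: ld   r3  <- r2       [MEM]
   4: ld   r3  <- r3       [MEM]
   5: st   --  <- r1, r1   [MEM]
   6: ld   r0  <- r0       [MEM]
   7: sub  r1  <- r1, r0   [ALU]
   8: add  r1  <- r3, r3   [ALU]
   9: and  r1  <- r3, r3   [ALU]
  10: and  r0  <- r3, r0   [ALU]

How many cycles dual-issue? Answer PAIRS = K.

PAIRS = 3

c0: i0&i1 and.ALU sub.ALU  2-wide
c1: i2&i3 sub.ALU ld.MEM  2-wide
c2: i4 ld.MEM  no-port MEM/MEM
c3: i5 st.MEM  no-port MEM/MEM
c4: i6 ld.MEM  RAW r0
c5: i7 sub.ALU  WAW r1
c6: i8 add.ALU  WAW r1
c7: i9&i10 and.ALU and.ALU  2-wide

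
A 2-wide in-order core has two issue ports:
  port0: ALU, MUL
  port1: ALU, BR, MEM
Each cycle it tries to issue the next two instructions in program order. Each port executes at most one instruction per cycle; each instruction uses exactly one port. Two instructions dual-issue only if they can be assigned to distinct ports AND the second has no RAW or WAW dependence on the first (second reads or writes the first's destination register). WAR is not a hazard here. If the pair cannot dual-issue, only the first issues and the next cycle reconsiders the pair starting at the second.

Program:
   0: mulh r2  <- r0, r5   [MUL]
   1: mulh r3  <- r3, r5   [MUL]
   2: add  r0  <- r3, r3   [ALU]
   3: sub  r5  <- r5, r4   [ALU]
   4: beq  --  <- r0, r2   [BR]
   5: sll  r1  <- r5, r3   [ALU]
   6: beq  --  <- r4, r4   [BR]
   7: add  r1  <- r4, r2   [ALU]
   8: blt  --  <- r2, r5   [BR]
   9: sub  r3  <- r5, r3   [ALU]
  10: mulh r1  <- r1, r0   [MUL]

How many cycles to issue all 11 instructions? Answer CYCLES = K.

CYCLES = 7

  cy0 -> i0 (mulh) no-port MUL/MUL
  cy1 -> i1 (mulh) RAW r3
  cy2 -> i2&i3 (add/sub) 2-wide
  cy3 -> i4&i5 (beq/sll) 2-wide
  cy4 -> i6&i7 (beq/add) 2-wide
  cy5 -> i8&i9 (blt/sub) 2-wide
  cy6 -> i10 (mulh) tail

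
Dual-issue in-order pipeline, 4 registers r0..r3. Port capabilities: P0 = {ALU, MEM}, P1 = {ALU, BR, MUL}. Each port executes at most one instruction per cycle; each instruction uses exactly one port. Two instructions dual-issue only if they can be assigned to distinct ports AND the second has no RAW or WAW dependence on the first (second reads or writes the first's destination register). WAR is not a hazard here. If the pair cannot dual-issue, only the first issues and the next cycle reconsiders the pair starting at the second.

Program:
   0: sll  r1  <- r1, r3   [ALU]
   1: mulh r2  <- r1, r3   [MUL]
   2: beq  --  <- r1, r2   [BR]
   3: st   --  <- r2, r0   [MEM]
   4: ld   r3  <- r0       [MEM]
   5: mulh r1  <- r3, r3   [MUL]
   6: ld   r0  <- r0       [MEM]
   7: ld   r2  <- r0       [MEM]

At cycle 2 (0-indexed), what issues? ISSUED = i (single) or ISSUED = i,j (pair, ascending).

c0: i0 sll.ALU  RAW r1
c1: i1 mulh.MUL  no-port MUL/BR
c2: i2,i3 beq.BR st.MEM  2-wide
c3: i4 ld.MEM  RAW r3
c4: i5,i6 mulh.MUL ld.MEM  2-wide
c5: i7 ld.MEM  tail

ISSUED = 2,3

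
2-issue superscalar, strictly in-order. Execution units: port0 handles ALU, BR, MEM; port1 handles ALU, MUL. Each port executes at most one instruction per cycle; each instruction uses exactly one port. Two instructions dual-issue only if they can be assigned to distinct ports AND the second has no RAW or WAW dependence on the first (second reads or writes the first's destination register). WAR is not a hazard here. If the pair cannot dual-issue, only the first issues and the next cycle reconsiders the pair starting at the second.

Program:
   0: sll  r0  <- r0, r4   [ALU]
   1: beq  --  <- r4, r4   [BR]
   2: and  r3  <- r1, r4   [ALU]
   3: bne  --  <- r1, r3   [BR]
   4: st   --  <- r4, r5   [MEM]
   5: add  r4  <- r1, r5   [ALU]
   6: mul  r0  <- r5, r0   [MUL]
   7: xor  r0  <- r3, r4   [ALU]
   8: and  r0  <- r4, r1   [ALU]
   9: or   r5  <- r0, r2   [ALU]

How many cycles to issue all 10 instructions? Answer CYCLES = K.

#0 head=0: sll beq i0&i1 2-wide
#1 head=2: and i2 RAW r3
#2 head=3: bne i3 no-port BR/MEM
#3 head=4: st add i4&i5 2-wide
#4 head=6: mul i6 WAW r0
#5 head=7: xor i7 WAW r0
#6 head=8: and i8 RAW r0
#7 head=9: or i9 tail

CYCLES = 8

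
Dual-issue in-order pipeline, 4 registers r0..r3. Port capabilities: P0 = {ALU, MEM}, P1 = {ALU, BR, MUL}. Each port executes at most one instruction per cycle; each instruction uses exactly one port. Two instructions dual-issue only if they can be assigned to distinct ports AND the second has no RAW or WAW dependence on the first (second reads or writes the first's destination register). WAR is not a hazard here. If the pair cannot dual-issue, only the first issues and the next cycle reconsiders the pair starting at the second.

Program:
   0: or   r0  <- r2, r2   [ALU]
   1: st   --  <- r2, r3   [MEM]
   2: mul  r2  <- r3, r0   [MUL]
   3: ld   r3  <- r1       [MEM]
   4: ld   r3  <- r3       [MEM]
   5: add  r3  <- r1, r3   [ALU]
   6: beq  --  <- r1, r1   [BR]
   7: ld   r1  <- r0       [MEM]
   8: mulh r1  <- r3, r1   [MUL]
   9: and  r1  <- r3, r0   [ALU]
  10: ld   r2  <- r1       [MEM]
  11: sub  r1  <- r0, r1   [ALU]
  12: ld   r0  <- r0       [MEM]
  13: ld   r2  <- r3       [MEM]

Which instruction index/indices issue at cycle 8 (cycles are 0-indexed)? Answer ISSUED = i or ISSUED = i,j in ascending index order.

ISSUED = 12

c0: i0/i1 or.ALU st.MEM  pair
c1: i2/i3 mul.MUL ld.MEM  pair
c2: i4 ld.MEM  RAW+WAW r3
c3: i5/i6 add.ALU beq.BR  pair
c4: i7 ld.MEM  RAW+WAW r1
c5: i8 mulh.MUL  WAW r1
c6: i9 and.ALU  RAW r1
c7: i10/i11 ld.MEM sub.ALU  pair
c8: i12 ld.MEM  no-port MEM/MEM
c9: i13 ld.MEM  tail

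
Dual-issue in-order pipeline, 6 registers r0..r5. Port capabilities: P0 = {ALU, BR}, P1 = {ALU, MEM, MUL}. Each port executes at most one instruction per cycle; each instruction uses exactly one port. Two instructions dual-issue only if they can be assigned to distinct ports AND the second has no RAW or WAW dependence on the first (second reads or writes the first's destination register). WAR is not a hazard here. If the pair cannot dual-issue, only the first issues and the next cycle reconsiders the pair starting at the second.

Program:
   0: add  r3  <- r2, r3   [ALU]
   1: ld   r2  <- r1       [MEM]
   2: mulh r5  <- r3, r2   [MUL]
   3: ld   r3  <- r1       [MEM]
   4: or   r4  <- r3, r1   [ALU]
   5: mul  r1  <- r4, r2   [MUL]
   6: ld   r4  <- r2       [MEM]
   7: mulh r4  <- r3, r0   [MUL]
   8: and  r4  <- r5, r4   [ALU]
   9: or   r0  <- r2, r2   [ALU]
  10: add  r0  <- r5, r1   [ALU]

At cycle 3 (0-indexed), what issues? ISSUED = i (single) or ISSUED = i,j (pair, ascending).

[0] i0&i1  add.ALU/ld.MEM  -- 2-wide
[1] i2  mulh.MUL  -- no-port MUL/MEM
[2] i3  ld.MEM  -- RAW r3
[3] i4  or.ALU  -- RAW r4
[4] i5  mul.MUL  -- no-port MUL/MEM
[5] i6  ld.MEM  -- no-port MEM/MUL
[6] i7  mulh.MUL  -- RAW+WAW r4
[7] i8&i9  and.ALU/or.ALU  -- 2-wide
[8] i10  add.ALU  -- tail

ISSUED = 4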